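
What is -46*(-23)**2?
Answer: -24334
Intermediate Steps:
-46*(-23)**2 = -46*529 = -24334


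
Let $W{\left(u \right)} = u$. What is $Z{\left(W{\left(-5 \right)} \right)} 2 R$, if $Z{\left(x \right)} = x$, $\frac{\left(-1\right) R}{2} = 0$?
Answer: $0$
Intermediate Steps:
$R = 0$ ($R = \left(-2\right) 0 = 0$)
$Z{\left(W{\left(-5 \right)} \right)} 2 R = \left(-5\right) 2 \cdot 0 = \left(-10\right) 0 = 0$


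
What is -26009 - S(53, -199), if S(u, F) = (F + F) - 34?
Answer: -25577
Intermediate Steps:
S(u, F) = -34 + 2*F (S(u, F) = 2*F - 34 = -34 + 2*F)
-26009 - S(53, -199) = -26009 - (-34 + 2*(-199)) = -26009 - (-34 - 398) = -26009 - 1*(-432) = -26009 + 432 = -25577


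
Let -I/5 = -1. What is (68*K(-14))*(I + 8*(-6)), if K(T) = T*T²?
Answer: 8023456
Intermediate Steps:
K(T) = T³
I = 5 (I = -5*(-1) = 5)
(68*K(-14))*(I + 8*(-6)) = (68*(-14)³)*(5 + 8*(-6)) = (68*(-2744))*(5 - 48) = -186592*(-43) = 8023456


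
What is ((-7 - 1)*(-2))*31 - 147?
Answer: 349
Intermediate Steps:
((-7 - 1)*(-2))*31 - 147 = -8*(-2)*31 - 147 = 16*31 - 147 = 496 - 147 = 349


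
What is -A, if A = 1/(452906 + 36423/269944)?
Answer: -269944/122259293687 ≈ -2.2080e-6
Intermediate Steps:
A = 269944/122259293687 (A = 1/(452906 + 36423*(1/269944)) = 1/(452906 + 36423/269944) = 1/(122259293687/269944) = 269944/122259293687 ≈ 2.2080e-6)
-A = -1*269944/122259293687 = -269944/122259293687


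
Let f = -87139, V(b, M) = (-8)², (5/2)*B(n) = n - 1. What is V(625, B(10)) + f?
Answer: -87075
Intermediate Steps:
B(n) = -⅖ + 2*n/5 (B(n) = 2*(n - 1)/5 = 2*(-1 + n)/5 = -⅖ + 2*n/5)
V(b, M) = 64
V(625, B(10)) + f = 64 - 87139 = -87075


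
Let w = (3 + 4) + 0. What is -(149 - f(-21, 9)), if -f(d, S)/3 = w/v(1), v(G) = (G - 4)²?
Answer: -454/3 ≈ -151.33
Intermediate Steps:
v(G) = (-4 + G)²
w = 7 (w = 7 + 0 = 7)
f(d, S) = -7/3 (f(d, S) = -21/((-4 + 1)²) = -21/((-3)²) = -21/9 = -3*7/9 = -7/3)
-(149 - f(-21, 9)) = -(149 - 1*(-7/3)) = -(149 + 7/3) = -1*454/3 = -454/3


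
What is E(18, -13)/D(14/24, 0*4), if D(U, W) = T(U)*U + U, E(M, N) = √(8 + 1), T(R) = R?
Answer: 432/133 ≈ 3.2481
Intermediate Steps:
E(M, N) = 3 (E(M, N) = √9 = 3)
D(U, W) = U + U² (D(U, W) = U*U + U = U² + U = U + U²)
E(18, -13)/D(14/24, 0*4) = 3/(((14/24)*(1 + 14/24))) = 3/(((14*(1/24))*(1 + 14*(1/24)))) = 3/((7*(1 + 7/12)/12)) = 3/(((7/12)*(19/12))) = 3/(133/144) = 3*(144/133) = 432/133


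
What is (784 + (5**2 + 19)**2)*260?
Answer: 707200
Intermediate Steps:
(784 + (5**2 + 19)**2)*260 = (784 + (25 + 19)**2)*260 = (784 + 44**2)*260 = (784 + 1936)*260 = 2720*260 = 707200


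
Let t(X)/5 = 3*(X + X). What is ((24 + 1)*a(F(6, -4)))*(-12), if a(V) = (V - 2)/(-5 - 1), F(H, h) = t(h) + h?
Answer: -6300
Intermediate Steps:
t(X) = 30*X (t(X) = 5*(3*(X + X)) = 5*(3*(2*X)) = 5*(6*X) = 30*X)
F(H, h) = 31*h (F(H, h) = 30*h + h = 31*h)
a(V) = ⅓ - V/6 (a(V) = (-2 + V)/(-6) = (-2 + V)*(-⅙) = ⅓ - V/6)
((24 + 1)*a(F(6, -4)))*(-12) = ((24 + 1)*(⅓ - 31*(-4)/6))*(-12) = (25*(⅓ - ⅙*(-124)))*(-12) = (25*(⅓ + 62/3))*(-12) = (25*21)*(-12) = 525*(-12) = -6300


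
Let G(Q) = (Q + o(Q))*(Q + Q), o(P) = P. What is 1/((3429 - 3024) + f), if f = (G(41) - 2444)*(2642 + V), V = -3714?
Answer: -1/4587755 ≈ -2.1797e-7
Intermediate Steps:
G(Q) = 4*Q² (G(Q) = (Q + Q)*(Q + Q) = (2*Q)*(2*Q) = 4*Q²)
f = -4588160 (f = (4*41² - 2444)*(2642 - 3714) = (4*1681 - 2444)*(-1072) = (6724 - 2444)*(-1072) = 4280*(-1072) = -4588160)
1/((3429 - 3024) + f) = 1/((3429 - 3024) - 4588160) = 1/(405 - 4588160) = 1/(-4587755) = -1/4587755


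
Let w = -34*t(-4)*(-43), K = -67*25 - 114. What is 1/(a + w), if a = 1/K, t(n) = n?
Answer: -1789/10462073 ≈ -0.00017100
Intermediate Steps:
K = -1789 (K = -1675 - 114 = -1789)
w = -5848 (w = -34*(-4)*(-43) = 136*(-43) = -5848)
a = -1/1789 (a = 1/(-1789) = -1/1789 ≈ -0.00055897)
1/(a + w) = 1/(-1/1789 - 5848) = 1/(-10462073/1789) = -1789/10462073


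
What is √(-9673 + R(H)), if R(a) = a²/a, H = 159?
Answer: I*√9514 ≈ 97.54*I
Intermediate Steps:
R(a) = a
√(-9673 + R(H)) = √(-9673 + 159) = √(-9514) = I*√9514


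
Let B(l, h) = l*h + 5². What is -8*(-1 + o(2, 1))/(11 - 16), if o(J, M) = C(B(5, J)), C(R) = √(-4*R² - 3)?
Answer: -8/5 + 8*I*√4903/5 ≈ -1.6 + 112.03*I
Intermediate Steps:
B(l, h) = 25 + h*l (B(l, h) = h*l + 25 = 25 + h*l)
C(R) = √(-3 - 4*R²)
o(J, M) = √(-3 - 4*(25 + 5*J)²) (o(J, M) = √(-3 - 4*(25 + J*5)²) = √(-3 - 4*(25 + 5*J)²))
-8*(-1 + o(2, 1))/(11 - 16) = -8*(-1 + √(-3 - 100*(5 + 2)²))/(11 - 16) = -8*(-1 + √(-3 - 100*7²))/(-5) = -8*(-1 + √(-3 - 100*49))*(-1)/5 = -8*(-1 + √(-3 - 4900))*(-1)/5 = -8*(-1 + √(-4903))*(-1)/5 = -8*(-1 + I*√4903)*(-1)/5 = -8*(⅕ - I*√4903/5) = -8/5 + 8*I*√4903/5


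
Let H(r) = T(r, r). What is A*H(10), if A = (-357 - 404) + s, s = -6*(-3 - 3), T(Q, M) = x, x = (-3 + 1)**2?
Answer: -2900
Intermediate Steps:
x = 4 (x = (-2)**2 = 4)
T(Q, M) = 4
H(r) = 4
s = 36 (s = -6*(-6) = 36)
A = -725 (A = (-357 - 404) + 36 = -761 + 36 = -725)
A*H(10) = -725*4 = -2900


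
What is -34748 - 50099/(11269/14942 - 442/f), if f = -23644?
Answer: -3398412591119/34131075 ≈ -99570.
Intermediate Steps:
-34748 - 50099/(11269/14942 - 442/f) = -34748 - 50099/(11269/14942 - 442/(-23644)) = -34748 - 50099/(11269*(1/14942) - 442*(-1/23644)) = -34748 - 50099/(11269/14942 + 221/11822) = -34748 - 50099/34131075/44161081 = -34748 - 50099*44161081/34131075 = -34748 - 1*2212425997019/34131075 = -34748 - 2212425997019/34131075 = -3398412591119/34131075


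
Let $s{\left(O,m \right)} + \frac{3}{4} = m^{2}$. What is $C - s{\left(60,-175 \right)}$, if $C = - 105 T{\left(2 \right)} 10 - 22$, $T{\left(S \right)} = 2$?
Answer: $- \frac{130985}{4} \approx -32746.0$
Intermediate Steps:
$s{\left(O,m \right)} = - \frac{3}{4} + m^{2}$
$C = -2122$ ($C = - 105 \cdot 2 \cdot 10 - 22 = \left(-105\right) 20 - 22 = -2100 - 22 = -2122$)
$C - s{\left(60,-175 \right)} = -2122 - \left(- \frac{3}{4} + \left(-175\right)^{2}\right) = -2122 - \left(- \frac{3}{4} + 30625\right) = -2122 - \frac{122497}{4} = - \frac{130985}{4}$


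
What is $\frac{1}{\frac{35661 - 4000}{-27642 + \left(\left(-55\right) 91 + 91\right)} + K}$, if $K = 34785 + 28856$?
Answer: $\frac{32556}{2071864735} \approx 1.5713 \cdot 10^{-5}$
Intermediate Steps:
$K = 63641$
$\frac{1}{\frac{35661 - 4000}{-27642 + \left(\left(-55\right) 91 + 91\right)} + K} = \frac{1}{\frac{35661 - 4000}{-27642 + \left(\left(-55\right) 91 + 91\right)} + 63641} = \frac{1}{\frac{31661}{-27642 + \left(-5005 + 91\right)} + 63641} = \frac{1}{\frac{31661}{-27642 - 4914} + 63641} = \frac{1}{\frac{31661}{-32556} + 63641} = \frac{1}{31661 \left(- \frac{1}{32556}\right) + 63641} = \frac{1}{- \frac{31661}{32556} + 63641} = \frac{1}{\frac{2071864735}{32556}} = \frac{32556}{2071864735}$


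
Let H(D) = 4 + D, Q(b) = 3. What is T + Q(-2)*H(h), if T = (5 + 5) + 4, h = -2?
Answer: 20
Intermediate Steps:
T = 14 (T = 10 + 4 = 14)
T + Q(-2)*H(h) = 14 + 3*(4 - 2) = 14 + 3*2 = 14 + 6 = 20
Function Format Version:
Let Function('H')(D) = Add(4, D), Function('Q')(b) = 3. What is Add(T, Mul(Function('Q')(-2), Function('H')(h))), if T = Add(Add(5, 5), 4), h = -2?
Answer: 20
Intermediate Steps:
T = 14 (T = Add(10, 4) = 14)
Add(T, Mul(Function('Q')(-2), Function('H')(h))) = Add(14, Mul(3, Add(4, -2))) = Add(14, Mul(3, 2)) = Add(14, 6) = 20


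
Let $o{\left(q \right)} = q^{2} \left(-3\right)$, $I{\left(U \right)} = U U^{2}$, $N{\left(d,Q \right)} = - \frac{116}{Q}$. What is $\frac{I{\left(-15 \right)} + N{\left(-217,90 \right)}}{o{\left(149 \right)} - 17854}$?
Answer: $\frac{151933}{3800565} \approx 0.039976$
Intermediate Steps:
$I{\left(U \right)} = U^{3}$
$o{\left(q \right)} = - 3 q^{2}$
$\frac{I{\left(-15 \right)} + N{\left(-217,90 \right)}}{o{\left(149 \right)} - 17854} = \frac{\left(-15\right)^{3} - \frac{116}{90}}{- 3 \cdot 149^{2} - 17854} = \frac{-3375 - \frac{58}{45}}{\left(-3\right) 22201 - 17854} = \frac{-3375 - \frac{58}{45}}{-66603 - 17854} = - \frac{151933}{45 \left(-84457\right)} = \left(- \frac{151933}{45}\right) \left(- \frac{1}{84457}\right) = \frac{151933}{3800565}$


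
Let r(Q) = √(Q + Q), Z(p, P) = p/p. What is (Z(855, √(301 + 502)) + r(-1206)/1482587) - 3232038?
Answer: -3232037 + 6*I*√67/1482587 ≈ -3.232e+6 + 3.3126e-5*I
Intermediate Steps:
Z(p, P) = 1
r(Q) = √2*√Q (r(Q) = √(2*Q) = √2*√Q)
(Z(855, √(301 + 502)) + r(-1206)/1482587) - 3232038 = (1 + (√2*√(-1206))/1482587) - 3232038 = (1 + (√2*(3*I*√134))*(1/1482587)) - 3232038 = (1 + (6*I*√67)*(1/1482587)) - 3232038 = (1 + 6*I*√67/1482587) - 3232038 = -3232037 + 6*I*√67/1482587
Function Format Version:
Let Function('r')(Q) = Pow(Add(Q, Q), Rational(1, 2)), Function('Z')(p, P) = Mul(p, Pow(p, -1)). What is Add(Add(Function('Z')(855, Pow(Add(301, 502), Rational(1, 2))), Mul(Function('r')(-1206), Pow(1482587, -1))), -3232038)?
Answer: Add(-3232037, Mul(Rational(6, 1482587), I, Pow(67, Rational(1, 2)))) ≈ Add(-3.2320e+6, Mul(3.3126e-5, I))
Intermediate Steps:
Function('Z')(p, P) = 1
Function('r')(Q) = Mul(Pow(2, Rational(1, 2)), Pow(Q, Rational(1, 2))) (Function('r')(Q) = Pow(Mul(2, Q), Rational(1, 2)) = Mul(Pow(2, Rational(1, 2)), Pow(Q, Rational(1, 2))))
Add(Add(Function('Z')(855, Pow(Add(301, 502), Rational(1, 2))), Mul(Function('r')(-1206), Pow(1482587, -1))), -3232038) = Add(Add(1, Mul(Mul(Pow(2, Rational(1, 2)), Pow(-1206, Rational(1, 2))), Pow(1482587, -1))), -3232038) = Add(Add(1, Mul(Mul(Pow(2, Rational(1, 2)), Mul(3, I, Pow(134, Rational(1, 2)))), Rational(1, 1482587))), -3232038) = Add(Add(1, Mul(Mul(6, I, Pow(67, Rational(1, 2))), Rational(1, 1482587))), -3232038) = Add(Add(1, Mul(Rational(6, 1482587), I, Pow(67, Rational(1, 2)))), -3232038) = Add(-3232037, Mul(Rational(6, 1482587), I, Pow(67, Rational(1, 2))))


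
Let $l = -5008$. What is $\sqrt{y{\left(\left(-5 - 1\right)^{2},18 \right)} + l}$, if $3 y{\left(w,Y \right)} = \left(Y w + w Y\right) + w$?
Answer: $2 i \sqrt{1141} \approx 67.557 i$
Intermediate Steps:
$y{\left(w,Y \right)} = \frac{w}{3} + \frac{2 Y w}{3}$ ($y{\left(w,Y \right)} = \frac{\left(Y w + w Y\right) + w}{3} = \frac{\left(Y w + Y w\right) + w}{3} = \frac{2 Y w + w}{3} = \frac{w + 2 Y w}{3} = \frac{w}{3} + \frac{2 Y w}{3}$)
$\sqrt{y{\left(\left(-5 - 1\right)^{2},18 \right)} + l} = \sqrt{\frac{\left(-5 - 1\right)^{2} \left(1 + 2 \cdot 18\right)}{3} - 5008} = \sqrt{\frac{\left(-6\right)^{2} \left(1 + 36\right)}{3} - 5008} = \sqrt{\frac{1}{3} \cdot 36 \cdot 37 - 5008} = \sqrt{444 - 5008} = \sqrt{-4564} = 2 i \sqrt{1141}$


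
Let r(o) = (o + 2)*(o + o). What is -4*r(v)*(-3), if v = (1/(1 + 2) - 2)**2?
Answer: 8600/27 ≈ 318.52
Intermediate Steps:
v = 25/9 (v = (1/3 - 2)**2 = (-5/3)**2 = 25/9 ≈ 2.7778)
r(o) = 2*o*(2 + o) (r(o) = (2 + o)*(2*o) = 2*o*(2 + o))
-4*r(v)*(-3) = -4*2*(25/9)*(2 + 25/9)*(-3) = -4*2*(25/9)*(43/9)*(-3) = -8600*(-3)/81 = -4*(-2150/27) = 8600/27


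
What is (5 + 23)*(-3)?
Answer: -84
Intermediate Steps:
(5 + 23)*(-3) = 28*(-3) = -84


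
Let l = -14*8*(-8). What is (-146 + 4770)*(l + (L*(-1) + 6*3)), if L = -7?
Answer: 4258704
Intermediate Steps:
l = 896 (l = -112*(-8) = 896)
(-146 + 4770)*(l + (L*(-1) + 6*3)) = (-146 + 4770)*(896 + (-7*(-1) + 6*3)) = 4624*(896 + (7 + 18)) = 4624*(896 + 25) = 4624*921 = 4258704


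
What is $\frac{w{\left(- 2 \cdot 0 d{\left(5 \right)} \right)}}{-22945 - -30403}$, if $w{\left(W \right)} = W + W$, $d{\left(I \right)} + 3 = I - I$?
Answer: $0$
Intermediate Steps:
$d{\left(I \right)} = -3$ ($d{\left(I \right)} = -3 + \left(I - I\right) = -3 + 0 = -3$)
$w{\left(W \right)} = 2 W$
$\frac{w{\left(- 2 \cdot 0 d{\left(5 \right)} \right)}}{-22945 - -30403} = \frac{2 \left(- 2 \cdot 0 \left(-3\right)\right)}{-22945 - -30403} = \frac{2 \left(\left(-2\right) 0\right)}{-22945 + 30403} = \frac{2 \cdot 0}{7458} = 0 \cdot \frac{1}{7458} = 0$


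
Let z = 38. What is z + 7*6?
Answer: 80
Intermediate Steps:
z + 7*6 = 38 + 7*6 = 38 + 42 = 80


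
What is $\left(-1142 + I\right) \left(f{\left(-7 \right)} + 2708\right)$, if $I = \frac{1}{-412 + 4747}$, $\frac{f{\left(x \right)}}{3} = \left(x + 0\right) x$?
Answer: $- \frac{2826774899}{867} \approx -3.2604 \cdot 10^{6}$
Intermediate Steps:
$f{\left(x \right)} = 3 x^{2}$ ($f{\left(x \right)} = 3 \left(x + 0\right) x = 3 x x = 3 x^{2}$)
$I = \frac{1}{4335} \approx 0.00023068$
$\left(-1142 + I\right) \left(f{\left(-7 \right)} + 2708\right) = \left(-1142 + \frac{1}{4335}\right) \left(3 \left(-7\right)^{2} + 2708\right) = - \frac{4950569 \left(3 \cdot 49 + 2708\right)}{4335} = - \frac{4950569 \left(147 + 2708\right)}{4335} = \left(- \frac{4950569}{4335}\right) 2855 = - \frac{2826774899}{867}$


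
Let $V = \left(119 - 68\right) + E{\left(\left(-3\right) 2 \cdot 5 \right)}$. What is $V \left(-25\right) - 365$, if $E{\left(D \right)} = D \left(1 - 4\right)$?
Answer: $-3890$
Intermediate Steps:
$E{\left(D \right)} = - 3 D$ ($E{\left(D \right)} = D \left(-3\right) = - 3 D$)
$V = 141$ ($V = \left(119 - 68\right) - 3 \left(-3\right) 2 \cdot 5 = 51 - 3 \left(\left(-6\right) 5\right) = 51 - -90 = 51 + 90 = 141$)
$V \left(-25\right) - 365 = 141 \left(-25\right) - 365 = -3525 - 365 = -3890$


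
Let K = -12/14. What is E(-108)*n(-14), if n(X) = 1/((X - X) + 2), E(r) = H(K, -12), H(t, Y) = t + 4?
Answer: 11/7 ≈ 1.5714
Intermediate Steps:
K = -6/7 (K = -12*1/14 = -6/7 ≈ -0.85714)
H(t, Y) = 4 + t
E(r) = 22/7 (E(r) = 4 - 6/7 = 22/7)
n(X) = ½ (n(X) = 1/(0 + 2) = 1/2 = ½)
E(-108)*n(-14) = (22/7)*(½) = 11/7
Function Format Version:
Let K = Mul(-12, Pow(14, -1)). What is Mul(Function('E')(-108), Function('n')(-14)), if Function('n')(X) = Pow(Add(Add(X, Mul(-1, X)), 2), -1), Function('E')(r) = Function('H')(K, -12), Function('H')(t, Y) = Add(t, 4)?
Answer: Rational(11, 7) ≈ 1.5714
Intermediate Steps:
K = Rational(-6, 7) (K = Mul(-12, Rational(1, 14)) = Rational(-6, 7) ≈ -0.85714)
Function('H')(t, Y) = Add(4, t)
Function('E')(r) = Rational(22, 7) (Function('E')(r) = Add(4, Rational(-6, 7)) = Rational(22, 7))
Function('n')(X) = Rational(1, 2) (Function('n')(X) = Pow(Add(0, 2), -1) = Pow(2, -1) = Rational(1, 2))
Mul(Function('E')(-108), Function('n')(-14)) = Mul(Rational(22, 7), Rational(1, 2)) = Rational(11, 7)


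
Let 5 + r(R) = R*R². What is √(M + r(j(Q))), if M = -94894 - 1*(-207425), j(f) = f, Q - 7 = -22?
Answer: √109151 ≈ 330.38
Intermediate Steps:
Q = -15 (Q = 7 - 22 = -15)
M = 112531 (M = -94894 + 207425 = 112531)
r(R) = -5 + R³ (r(R) = -5 + R*R² = -5 + R³)
√(M + r(j(Q))) = √(112531 + (-5 + (-15)³)) = √(112531 + (-5 - 3375)) = √(112531 - 3380) = √109151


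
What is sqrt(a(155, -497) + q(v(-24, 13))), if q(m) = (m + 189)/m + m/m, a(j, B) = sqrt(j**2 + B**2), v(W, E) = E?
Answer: sqrt(2795 + 169*sqrt(271034))/13 ≈ 23.176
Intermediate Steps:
a(j, B) = sqrt(B**2 + j**2)
q(m) = 1 + (189 + m)/m (q(m) = (189 + m)/m + 1 = 1 + (189 + m)/m)
sqrt(a(155, -497) + q(v(-24, 13))) = sqrt(sqrt((-497)**2 + 155**2) + (2 + 189/13)) = sqrt(sqrt(247009 + 24025) + (2 + 189*(1/13))) = sqrt(sqrt(271034) + (2 + 189/13)) = sqrt(sqrt(271034) + 215/13) = sqrt(215/13 + sqrt(271034))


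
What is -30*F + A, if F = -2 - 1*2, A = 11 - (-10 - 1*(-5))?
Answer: 136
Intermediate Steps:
A = 16 (A = 11 - (-10 + 5) = 11 - 1*(-5) = 11 + 5 = 16)
F = -4 (F = -2 - 2 = -4)
-30*F + A = -30*(-4) + 16 = 120 + 16 = 136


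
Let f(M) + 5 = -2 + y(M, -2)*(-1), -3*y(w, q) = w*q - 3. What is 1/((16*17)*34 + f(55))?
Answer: 3/27610 ≈ 0.00010866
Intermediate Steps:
y(w, q) = 1 - q*w/3 (y(w, q) = -(w*q - 3)/3 = -(q*w - 3)/3 = -(-3 + q*w)/3 = 1 - q*w/3)
f(M) = -8 - 2*M/3 (f(M) = -5 + (-2 + (1 - ⅓*(-2)*M)*(-1)) = -5 + (-2 + (1 + 2*M/3)*(-1)) = -5 + (-2 + (-1 - 2*M/3)) = -5 + (-3 - 2*M/3) = -8 - 2*M/3)
1/((16*17)*34 + f(55)) = 1/((16*17)*34 + (-8 - ⅔*55)) = 1/(272*34 + (-8 - 110/3)) = 1/(9248 - 134/3) = 1/(27610/3) = 3/27610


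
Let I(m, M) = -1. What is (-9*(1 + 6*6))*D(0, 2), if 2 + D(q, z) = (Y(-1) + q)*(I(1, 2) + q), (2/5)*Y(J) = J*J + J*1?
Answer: 666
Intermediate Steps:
Y(J) = 5*J/2 + 5*J²/2 (Y(J) = 5*(J*J + J*1)/2 = 5*(J² + J)/2 = 5*(J + J²)/2 = 5*J/2 + 5*J²/2)
D(q, z) = -2 + q*(-1 + q) (D(q, z) = -2 + ((5/2)*(-1)*(1 - 1) + q)*(-1 + q) = -2 + ((5/2)*(-1)*0 + q)*(-1 + q) = -2 + (0 + q)*(-1 + q) = -2 + q*(-1 + q))
(-9*(1 + 6*6))*D(0, 2) = (-9*(1 + 6*6))*(-2 + 0² - 1*0) = (-9*(1 + 36))*(-2 + 0 + 0) = -9*37*(-2) = -333*(-2) = 666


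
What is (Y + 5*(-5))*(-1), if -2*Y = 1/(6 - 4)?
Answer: 101/4 ≈ 25.250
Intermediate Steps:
Y = -1/4 (Y = -1/(2*(6 - 4)) = -1/2/2 = -1/2*1/2 = -1/4 ≈ -0.25000)
(Y + 5*(-5))*(-1) = (-1/4 + 5*(-5))*(-1) = (-1/4 - 25)*(-1) = -101/4*(-1) = 101/4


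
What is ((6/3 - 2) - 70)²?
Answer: 4900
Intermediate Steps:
((6/3 - 2) - 70)² = (((⅓)*6 - 2) - 70)² = ((2 - 2) - 70)² = (0 - 70)² = (-70)² = 4900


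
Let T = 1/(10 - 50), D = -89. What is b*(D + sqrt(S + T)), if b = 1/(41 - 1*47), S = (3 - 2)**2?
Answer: 89/6 - sqrt(390)/120 ≈ 14.669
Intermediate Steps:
S = 1 (S = 1**2 = 1)
T = -1/40 (T = 1/(-40) = -1/40 ≈ -0.025000)
b = -1/6 (b = 1/(41 - 47) = 1/(-6) = -1/6 ≈ -0.16667)
b*(D + sqrt(S + T)) = -(-89 + sqrt(1 - 1/40))/6 = -(-89 + sqrt(39/40))/6 = -(-89 + sqrt(390)/20)/6 = 89/6 - sqrt(390)/120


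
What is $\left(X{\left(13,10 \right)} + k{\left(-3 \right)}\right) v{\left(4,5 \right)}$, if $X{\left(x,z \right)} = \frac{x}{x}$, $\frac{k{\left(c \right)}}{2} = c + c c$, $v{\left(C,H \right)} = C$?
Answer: $52$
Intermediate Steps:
$k{\left(c \right)} = 2 c + 2 c^{2}$ ($k{\left(c \right)} = 2 \left(c + c c\right) = 2 \left(c + c^{2}\right) = 2 c + 2 c^{2}$)
$X{\left(x,z \right)} = 1$
$\left(X{\left(13,10 \right)} + k{\left(-3 \right)}\right) v{\left(4,5 \right)} = \left(1 + 2 \left(-3\right) \left(1 - 3\right)\right) 4 = \left(1 + 2 \left(-3\right) \left(-2\right)\right) 4 = \left(1 + 12\right) 4 = 13 \cdot 4 = 52$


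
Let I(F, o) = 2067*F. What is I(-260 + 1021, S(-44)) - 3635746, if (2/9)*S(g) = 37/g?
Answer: -2062759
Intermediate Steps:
S(g) = 333/(2*g) (S(g) = 9*(37/g)/2 = 333/(2*g))
I(-260 + 1021, S(-44)) - 3635746 = 2067*(-260 + 1021) - 3635746 = 2067*761 - 3635746 = 1572987 - 3635746 = -2062759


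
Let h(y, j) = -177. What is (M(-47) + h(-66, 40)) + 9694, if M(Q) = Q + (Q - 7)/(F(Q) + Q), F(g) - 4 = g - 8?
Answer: 464057/49 ≈ 9470.5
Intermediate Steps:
F(g) = -4 + g (F(g) = 4 + (g - 8) = 4 + (-8 + g) = -4 + g)
M(Q) = Q + (-7 + Q)/(-4 + 2*Q) (M(Q) = Q + (Q - 7)/((-4 + Q) + Q) = Q + (-7 + Q)/(-4 + 2*Q))
(M(-47) + h(-66, 40)) + 9694 = ((-7 - 3*(-47) + 2*(-47)²)/(2*(-2 - 47)) - 177) + 9694 = ((½)*(-7 + 141 + 2*2209)/(-49) - 177) + 9694 = ((½)*(-1/49)*(-7 + 141 + 4418) - 177) + 9694 = ((½)*(-1/49)*4552 - 177) + 9694 = (-2276/49 - 177) + 9694 = -10949/49 + 9694 = 464057/49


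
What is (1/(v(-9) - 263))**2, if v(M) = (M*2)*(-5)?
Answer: 1/29929 ≈ 3.3412e-5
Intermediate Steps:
v(M) = -10*M (v(M) = (2*M)*(-5) = -10*M)
(1/(v(-9) - 263))**2 = (1/(-10*(-9) - 263))**2 = (1/(90 - 263))**2 = (1/(-173))**2 = (-1/173)**2 = 1/29929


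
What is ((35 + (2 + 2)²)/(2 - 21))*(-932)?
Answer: 47532/19 ≈ 2501.7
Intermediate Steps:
((35 + (2 + 2)²)/(2 - 21))*(-932) = ((35 + 4²)/(-19))*(-932) = ((35 + 16)*(-1/19))*(-932) = (51*(-1/19))*(-932) = -51/19*(-932) = 47532/19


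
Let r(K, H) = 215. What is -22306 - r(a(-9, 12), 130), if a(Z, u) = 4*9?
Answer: -22521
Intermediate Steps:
a(Z, u) = 36
-22306 - r(a(-9, 12), 130) = -22306 - 1*215 = -22306 - 215 = -22521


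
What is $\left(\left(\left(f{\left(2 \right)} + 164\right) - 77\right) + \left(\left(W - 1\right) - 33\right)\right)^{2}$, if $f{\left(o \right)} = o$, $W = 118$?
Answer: $29929$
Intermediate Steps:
$\left(\left(\left(f{\left(2 \right)} + 164\right) - 77\right) + \left(\left(W - 1\right) - 33\right)\right)^{2} = \left(\left(\left(2 + 164\right) - 77\right) + \left(\left(118 - 1\right) - 33\right)\right)^{2} = \left(\left(166 - 77\right) + \left(117 - 33\right)\right)^{2} = \left(89 + 84\right)^{2} = 173^{2} = 29929$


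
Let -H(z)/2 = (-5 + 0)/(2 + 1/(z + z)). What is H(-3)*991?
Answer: 59460/11 ≈ 5405.5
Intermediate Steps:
H(z) = 10/(2 + 1/(2*z)) (H(z) = -2*(-5 + 0)/(2 + 1/(z + z)) = -(-10)/(2 + 1/(2*z)) = 10/(2 + 1/(2*z)))
H(-3)*991 = (20*(-3)/(1 + 4*(-3)))*991 = (20*(-3)/(1 - 12))*991 = (20*(-3)/(-11))*991 = (20*(-3)*(-1/11))*991 = (60/11)*991 = 59460/11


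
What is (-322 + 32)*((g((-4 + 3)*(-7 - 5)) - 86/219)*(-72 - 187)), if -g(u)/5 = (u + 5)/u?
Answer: -81982565/146 ≈ -5.6152e+5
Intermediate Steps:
g(u) = -5*(5 + u)/u (g(u) = -5*(u + 5)/u = -5*(5 + u)/u)
(-322 + 32)*((g((-4 + 3)*(-7 - 5)) - 86/219)*(-72 - 187)) = (-322 + 32)*(((-5 - 25*1/((-7 - 5)*(-4 + 3))) - 86/219)*(-72 - 187)) = -290*((-5 - 25/((-1*(-12)))) - 86*1/219)*(-259) = -290*((-5 - 25/12) - 86/219)*(-259) = -290*(-85/12 - 86/219)*(-259) = -(-316535)*(-259)/146 = -290*565397/292 = -81982565/146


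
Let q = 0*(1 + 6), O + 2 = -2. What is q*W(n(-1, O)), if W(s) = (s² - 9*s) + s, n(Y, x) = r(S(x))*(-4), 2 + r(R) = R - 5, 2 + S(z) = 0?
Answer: 0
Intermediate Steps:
O = -4 (O = -2 - 2 = -4)
S(z) = -2 (S(z) = -2 + 0 = -2)
r(R) = -7 + R (r(R) = -2 + (R - 5) = -2 + (-5 + R) = -7 + R)
n(Y, x) = 36 (n(Y, x) = (-7 - 2)*(-4) = -9*(-4) = 36)
W(s) = s² - 8*s
q = 0 (q = 0*7 = 0)
q*W(n(-1, O)) = 0*(36*(-8 + 36)) = 0*(36*28) = 0*1008 = 0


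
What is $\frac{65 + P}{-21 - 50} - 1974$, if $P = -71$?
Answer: $- \frac{140148}{71} \approx -1973.9$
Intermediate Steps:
$\frac{65 + P}{-21 - 50} - 1974 = \frac{65 - 71}{-21 - 50} - 1974 = - \frac{6}{-71} - 1974 = \left(-6\right) \left(- \frac{1}{71}\right) - 1974 = \frac{6}{71} - 1974 = - \frac{140148}{71}$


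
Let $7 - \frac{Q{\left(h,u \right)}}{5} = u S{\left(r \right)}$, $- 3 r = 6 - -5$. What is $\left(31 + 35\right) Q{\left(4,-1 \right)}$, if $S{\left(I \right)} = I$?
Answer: $1100$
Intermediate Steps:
$r = - \frac{11}{3}$ ($r = - \frac{6 - -5}{3} = - \frac{6 + 5}{3} = \left(- \frac{1}{3}\right) 11 = - \frac{11}{3} \approx -3.6667$)
$Q{\left(h,u \right)} = 35 + \frac{55 u}{3}$ ($Q{\left(h,u \right)} = 35 - 5 u \left(- \frac{11}{3}\right) = 35 - 5 \left(- \frac{11 u}{3}\right) = 35 + \frac{55 u}{3}$)
$\left(31 + 35\right) Q{\left(4,-1 \right)} = \left(31 + 35\right) \left(35 + \frac{55}{3} \left(-1\right)\right) = 66 \left(35 - \frac{55}{3}\right) = 66 \cdot \frac{50}{3} = 1100$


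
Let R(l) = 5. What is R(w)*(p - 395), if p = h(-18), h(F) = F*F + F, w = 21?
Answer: -445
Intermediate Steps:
h(F) = F + F² (h(F) = F² + F = F + F²)
p = 306 (p = -18*(1 - 18) = -18*(-17) = 306)
R(w)*(p - 395) = 5*(306 - 395) = 5*(-89) = -445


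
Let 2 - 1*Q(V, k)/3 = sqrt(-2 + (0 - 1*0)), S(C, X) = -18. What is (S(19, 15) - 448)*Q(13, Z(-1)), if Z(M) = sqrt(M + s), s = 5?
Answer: -2796 + 1398*I*sqrt(2) ≈ -2796.0 + 1977.1*I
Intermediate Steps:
Z(M) = sqrt(5 + M) (Z(M) = sqrt(M + 5) = sqrt(5 + M))
Q(V, k) = 6 - 3*I*sqrt(2) (Q(V, k) = 6 - 3*sqrt(-2 + (0 - 1*0)) = 6 - 3*sqrt(-2 + (0 + 0)) = 6 - 3*sqrt(-2 + 0) = 6 - 3*I*sqrt(2))
(S(19, 15) - 448)*Q(13, Z(-1)) = (-18 - 448)*(6 - 3*I*sqrt(2)) = -466*(6 - 3*I*sqrt(2)) = -2796 + 1398*I*sqrt(2)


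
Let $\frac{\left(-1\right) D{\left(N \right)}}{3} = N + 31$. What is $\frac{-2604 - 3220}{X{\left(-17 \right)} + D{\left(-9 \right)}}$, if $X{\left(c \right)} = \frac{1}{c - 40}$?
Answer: $\frac{331968}{3763} \approx 88.219$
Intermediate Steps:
$X{\left(c \right)} = \frac{1}{-40 + c}$
$D{\left(N \right)} = -93 - 3 N$ ($D{\left(N \right)} = - 3 \left(N + 31\right) = - 3 \left(31 + N\right) = -93 - 3 N$)
$\frac{-2604 - 3220}{X{\left(-17 \right)} + D{\left(-9 \right)}} = \frac{-2604 - 3220}{\frac{1}{-40 - 17} - 66} = \frac{-2604 - 3220}{\frac{1}{-57} + \left(-93 + 27\right)} = - \frac{5824}{- \frac{1}{57} - 66} = - \frac{5824}{- \frac{3763}{57}} = \left(-5824\right) \left(- \frac{57}{3763}\right) = \frac{331968}{3763}$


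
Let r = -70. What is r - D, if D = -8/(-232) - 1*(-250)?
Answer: -9281/29 ≈ -320.03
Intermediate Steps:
D = 7251/29 (D = -8*(-1/232) + 250 = 1/29 + 250 = 7251/29 ≈ 250.03)
r - D = -70 - 1*7251/29 = -70 - 7251/29 = -9281/29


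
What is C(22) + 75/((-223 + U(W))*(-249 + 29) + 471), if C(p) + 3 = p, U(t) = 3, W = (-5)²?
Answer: 928624/48871 ≈ 19.002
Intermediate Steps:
W = 25
C(p) = -3 + p
C(22) + 75/((-223 + U(W))*(-249 + 29) + 471) = (-3 + 22) + 75/((-223 + 3)*(-249 + 29) + 471) = 19 + 75/(-220*(-220) + 471) = 19 + 75/(48400 + 471) = 19 + 75/48871 = 928624/48871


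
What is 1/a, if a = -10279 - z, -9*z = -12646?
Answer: -9/105157 ≈ -8.5586e-5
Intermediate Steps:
z = 12646/9 (z = -⅑*(-12646) = 12646/9 ≈ 1405.1)
a = -105157/9 (a = -10279 - 1*12646/9 = -10279 - 12646/9 = -105157/9 ≈ -11684.)
1/a = 1/(-105157/9) = -9/105157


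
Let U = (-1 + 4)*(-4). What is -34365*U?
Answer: 412380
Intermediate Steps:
U = -12 (U = 3*(-4) = -12)
-34365*U = -34365*(-12) = 412380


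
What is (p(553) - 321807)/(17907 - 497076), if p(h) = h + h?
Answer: 320701/479169 ≈ 0.66929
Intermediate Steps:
p(h) = 2*h
(p(553) - 321807)/(17907 - 497076) = (2*553 - 321807)/(17907 - 497076) = (1106 - 321807)/(-479169) = -320701*(-1/479169) = 320701/479169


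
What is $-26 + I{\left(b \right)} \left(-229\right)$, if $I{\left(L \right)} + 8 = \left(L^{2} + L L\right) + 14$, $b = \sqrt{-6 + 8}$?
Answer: $-2316$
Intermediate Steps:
$b = \sqrt{2} \approx 1.4142$
$I{\left(L \right)} = 6 + 2 L^{2}$ ($I{\left(L \right)} = -8 + \left(\left(L^{2} + L L\right) + 14\right) = -8 + \left(\left(L^{2} + L^{2}\right) + 14\right) = -8 + \left(2 L^{2} + 14\right) = -8 + \left(14 + 2 L^{2}\right) = 6 + 2 L^{2}$)
$-26 + I{\left(b \right)} \left(-229\right) = -26 + \left(6 + 2 \left(\sqrt{2}\right)^{2}\right) \left(-229\right) = -26 + \left(6 + 2 \cdot 2\right) \left(-229\right) = -26 + \left(6 + 4\right) \left(-229\right) = -26 + 10 \left(-229\right) = -26 - 2290 = -2316$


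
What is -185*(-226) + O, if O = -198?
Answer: 41612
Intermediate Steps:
-185*(-226) + O = -185*(-226) - 198 = 41810 - 198 = 41612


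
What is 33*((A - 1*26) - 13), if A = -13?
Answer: -1716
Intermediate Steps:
33*((A - 1*26) - 13) = 33*((-13 - 1*26) - 13) = 33*((-13 - 26) - 13) = 33*(-39 - 13) = 33*(-52) = -1716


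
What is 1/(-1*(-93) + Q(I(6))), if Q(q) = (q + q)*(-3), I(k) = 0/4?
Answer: 1/93 ≈ 0.010753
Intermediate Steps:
I(k) = 0 (I(k) = 0*(¼) = 0)
Q(q) = -6*q (Q(q) = (2*q)*(-3) = -6*q)
1/(-1*(-93) + Q(I(6))) = 1/(-1*(-93) - 6*0) = 1/(93 + 0) = 1/93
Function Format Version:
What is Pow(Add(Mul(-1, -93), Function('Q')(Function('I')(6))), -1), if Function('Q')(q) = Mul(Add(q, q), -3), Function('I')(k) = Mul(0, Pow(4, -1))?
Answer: Rational(1, 93) ≈ 0.010753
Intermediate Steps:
Function('I')(k) = 0 (Function('I')(k) = Mul(0, Rational(1, 4)) = 0)
Function('Q')(q) = Mul(-6, q) (Function('Q')(q) = Mul(Mul(2, q), -3) = Mul(-6, q))
Pow(Add(Mul(-1, -93), Function('Q')(Function('I')(6))), -1) = Pow(Add(Mul(-1, -93), Mul(-6, 0)), -1) = Pow(Add(93, 0), -1) = Pow(93, -1) = Rational(1, 93)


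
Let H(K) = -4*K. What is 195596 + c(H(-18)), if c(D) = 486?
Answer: 196082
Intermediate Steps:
195596 + c(H(-18)) = 195596 + 486 = 196082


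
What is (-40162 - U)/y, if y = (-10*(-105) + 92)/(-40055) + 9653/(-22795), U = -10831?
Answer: 595128417955/9170729 ≈ 64894.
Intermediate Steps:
y = -82536561/182610745 (y = (1050 + 92)*(-1/40055) + 9653*(-1/22795) = 1142*(-1/40055) - 9653/22795 = -1142/40055 - 9653/22795 = -82536561/182610745 ≈ -0.45198)
(-40162 - U)/y = (-40162 - 1*(-10831))/(-82536561/182610745) = (-40162 + 10831)*(-182610745/82536561) = -29331*(-182610745/82536561) = 595128417955/9170729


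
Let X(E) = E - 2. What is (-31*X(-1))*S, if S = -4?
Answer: -372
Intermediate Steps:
X(E) = -2 + E
(-31*X(-1))*S = -31*(-2 - 1)*(-4) = -31*(-3)*(-4) = 93*(-4) = -372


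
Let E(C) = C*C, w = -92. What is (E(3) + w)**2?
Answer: 6889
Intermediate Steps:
E(C) = C**2
(E(3) + w)**2 = (3**2 - 92)**2 = (9 - 92)**2 = (-83)**2 = 6889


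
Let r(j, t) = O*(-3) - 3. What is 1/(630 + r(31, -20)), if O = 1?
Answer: 1/624 ≈ 0.0016026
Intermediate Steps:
r(j, t) = -6 (r(j, t) = 1*(-3) - 3 = -3 - 3 = -6)
1/(630 + r(31, -20)) = 1/(630 - 6) = 1/624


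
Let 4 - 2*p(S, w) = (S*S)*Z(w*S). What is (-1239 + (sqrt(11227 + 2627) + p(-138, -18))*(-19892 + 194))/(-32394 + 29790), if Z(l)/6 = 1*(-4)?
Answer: 214361199/124 + 469*sqrt(13854)/62 ≈ 1.7296e+6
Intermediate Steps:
Z(l) = -24 (Z(l) = 6*(1*(-4)) = 6*(-4) = -24)
p(S, w) = 2 + 12*S**2 (p(S, w) = 2 - S*S*(-24)/2 = 2 - S**2*(-24)/2 = 2 - (-12)*S**2 = 2 + 12*S**2)
(-1239 + (sqrt(11227 + 2627) + p(-138, -18))*(-19892 + 194))/(-32394 + 29790) = (-1239 + (sqrt(11227 + 2627) + (2 + 12*(-138)**2))*(-19892 + 194))/(-32394 + 29790) = (-1239 + (sqrt(13854) + (2 + 12*19044))*(-19698))/(-2604) = (-1239 + (sqrt(13854) + (2 + 228528))*(-19698))*(-1/2604) = (-1239 + (sqrt(13854) + 228530)*(-19698))*(-1/2604) = (-1239 + (228530 + sqrt(13854))*(-19698))*(-1/2604) = (-1239 + (-4501583940 - 19698*sqrt(13854)))*(-1/2604) = (-4501585179 - 19698*sqrt(13854))*(-1/2604) = 214361199/124 + 469*sqrt(13854)/62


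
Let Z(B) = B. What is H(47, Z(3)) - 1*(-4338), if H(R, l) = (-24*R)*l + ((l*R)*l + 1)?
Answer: 1378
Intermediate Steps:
H(R, l) = 1 + R*l² - 24*R*l (H(R, l) = -24*R*l + ((R*l)*l + 1) = -24*R*l + (R*l² + 1) = -24*R*l + (1 + R*l²) = 1 + R*l² - 24*R*l)
H(47, Z(3)) - 1*(-4338) = (1 + 47*3² - 24*47*3) - 1*(-4338) = (1 + 47*9 - 3384) + 4338 = (1 + 423 - 3384) + 4338 = -2960 + 4338 = 1378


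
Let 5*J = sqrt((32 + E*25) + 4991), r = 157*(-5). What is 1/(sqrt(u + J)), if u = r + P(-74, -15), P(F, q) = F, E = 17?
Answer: -I*sqrt(5)/sqrt(4295 - 2*sqrt(1362)) ≈ -0.034417*I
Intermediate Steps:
r = -785
J = 2*sqrt(1362)/5 (J = sqrt((32 + 17*25) + 4991)/5 = sqrt((32 + 425) + 4991)/5 = sqrt(457 + 4991)/5 = sqrt(5448)/5 = (2*sqrt(1362))/5 = 2*sqrt(1362)/5 ≈ 14.762)
u = -859 (u = -785 - 74 = -859)
1/(sqrt(u + J)) = 1/(sqrt(-859 + 2*sqrt(1362)/5)) = 1/sqrt(-859 + 2*sqrt(1362)/5)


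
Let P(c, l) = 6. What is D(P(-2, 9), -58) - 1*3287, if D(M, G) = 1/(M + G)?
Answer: -170925/52 ≈ -3287.0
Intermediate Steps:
D(M, G) = 1/(G + M)
D(P(-2, 9), -58) - 1*3287 = 1/(-58 + 6) - 1*3287 = 1/(-52) - 3287 = -1/52 - 3287 = -170925/52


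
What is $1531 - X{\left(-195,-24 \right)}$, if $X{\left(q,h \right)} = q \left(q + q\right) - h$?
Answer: $-74543$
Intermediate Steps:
$X{\left(q,h \right)} = - h + 2 q^{2}$ ($X{\left(q,h \right)} = q 2 q - h = 2 q^{2} - h = - h + 2 q^{2}$)
$1531 - X{\left(-195,-24 \right)} = 1531 - \left(\left(-1\right) \left(-24\right) + 2 \left(-195\right)^{2}\right) = 1531 - \left(24 + 2 \cdot 38025\right) = 1531 - \left(24 + 76050\right) = 1531 - 76074 = -74543$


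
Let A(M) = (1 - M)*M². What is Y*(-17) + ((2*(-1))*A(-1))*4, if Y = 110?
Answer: -1886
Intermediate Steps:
A(M) = M²*(1 - M)
Y*(-17) + ((2*(-1))*A(-1))*4 = 110*(-17) + ((2*(-1))*((-1)²*(1 - 1*(-1))))*4 = -1870 - 2*(1 + 1)*4 = -1870 - 2*2*4 = -1870 - 4*4 = -1870 - 16 = -1886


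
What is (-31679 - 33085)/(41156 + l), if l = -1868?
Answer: -5397/3274 ≈ -1.6484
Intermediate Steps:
(-31679 - 33085)/(41156 + l) = (-31679 - 33085)/(41156 - 1868) = -64764/39288 = -64764*1/39288 = -5397/3274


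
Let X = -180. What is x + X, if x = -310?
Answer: -490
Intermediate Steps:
x + X = -310 - 180 = -490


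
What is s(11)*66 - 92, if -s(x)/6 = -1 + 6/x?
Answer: 88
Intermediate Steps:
s(x) = 6 - 36/x (s(x) = -6*(-1 + 6/x) = 6 - 36/x)
s(11)*66 - 92 = (6 - 36/11)*66 - 92 = (30/11)*66 - 92 = 180 - 92 = 88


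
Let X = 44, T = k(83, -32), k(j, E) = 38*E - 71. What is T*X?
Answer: -56628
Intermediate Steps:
k(j, E) = -71 + 38*E
T = -1287 (T = -71 + 38*(-32) = -71 - 1216 = -1287)
T*X = -1287*44 = -56628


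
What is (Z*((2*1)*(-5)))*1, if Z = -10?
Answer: 100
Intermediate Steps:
(Z*((2*1)*(-5)))*1 = -10*2*1*(-5)*1 = -20*(-5)*1 = -10*(-10)*1 = 100*1 = 100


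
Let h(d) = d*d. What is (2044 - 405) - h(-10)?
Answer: 1539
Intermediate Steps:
h(d) = d²
(2044 - 405) - h(-10) = (2044 - 405) - 1*(-10)² = 1639 - 1*100 = 1639 - 100 = 1539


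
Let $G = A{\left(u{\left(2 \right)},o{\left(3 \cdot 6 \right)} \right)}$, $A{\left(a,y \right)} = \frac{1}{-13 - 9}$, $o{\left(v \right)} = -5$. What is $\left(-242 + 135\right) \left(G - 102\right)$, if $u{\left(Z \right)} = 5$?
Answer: $\frac{240215}{22} \approx 10919.0$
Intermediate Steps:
$A{\left(a,y \right)} = - \frac{1}{22}$ ($A{\left(a,y \right)} = \frac{1}{-22} = - \frac{1}{22}$)
$G = - \frac{1}{22} \approx -0.045455$
$\left(-242 + 135\right) \left(G - 102\right) = \left(-242 + 135\right) \left(- \frac{1}{22} - 102\right) = \left(-107\right) \left(- \frac{2245}{22}\right) = \frac{240215}{22}$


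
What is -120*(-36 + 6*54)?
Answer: -34560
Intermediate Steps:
-120*(-36 + 6*54) = -120*(-36 + 324) = -120*288 = -34560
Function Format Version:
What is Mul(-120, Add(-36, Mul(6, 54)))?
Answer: -34560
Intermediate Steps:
Mul(-120, Add(-36, Mul(6, 54))) = Mul(-120, Add(-36, 324)) = Mul(-120, 288) = -34560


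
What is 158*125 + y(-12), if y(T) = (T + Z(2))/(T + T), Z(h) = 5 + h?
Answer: 474005/24 ≈ 19750.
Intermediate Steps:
y(T) = (7 + T)/(2*T) (y(T) = (T + (5 + 2))/(T + T) = (T + 7)/((2*T)) = (7 + T)*(1/(2*T)) = (7 + T)/(2*T))
158*125 + y(-12) = 158*125 + (1/2)*(7 - 12)/(-12) = 19750 + (1/2)*(-1/12)*(-5) = 19750 + 5/24 = 474005/24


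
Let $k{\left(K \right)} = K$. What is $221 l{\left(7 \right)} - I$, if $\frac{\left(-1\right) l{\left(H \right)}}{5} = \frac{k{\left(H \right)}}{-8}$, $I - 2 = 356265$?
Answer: $- \frac{2842401}{8} \approx -3.553 \cdot 10^{5}$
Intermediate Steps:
$I = 356267$ ($I = 2 + 356265 = 356267$)
$l{\left(H \right)} = \frac{5 H}{8}$ ($l{\left(H \right)} = - 5 \frac{H}{-8} = - 5 H \left(- \frac{1}{8}\right) = - 5 \left(- \frac{H}{8}\right) = \frac{5 H}{8}$)
$221 l{\left(7 \right)} - I = 221 \cdot \frac{5}{8} \cdot 7 - 356267 = 221 \cdot \frac{35}{8} - 356267 = \frac{7735}{8} - 356267 = - \frac{2842401}{8}$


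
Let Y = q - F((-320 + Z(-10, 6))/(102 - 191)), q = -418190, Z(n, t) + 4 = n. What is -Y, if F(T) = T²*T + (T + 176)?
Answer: 294974965972/704969 ≈ 4.1842e+5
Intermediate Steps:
Z(n, t) = -4 + n
F(T) = 176 + T + T³ (F(T) = T³ + (176 + T) = 176 + T + T³)
Y = -294974965972/704969 (Y = -418190 - (176 + (-320 + (-4 - 10))/(102 - 191) + ((-320 + (-4 - 10))/(102 - 191))³) = -418190 - (176 + (-320 - 14)/(-89) + ((-320 - 14)/(-89))³) = -418190 - (176 - 334*(-1/89) + (-334*(-1/89))³) = -418190 - (176 + 334/89 + (334/89)³) = -418190 - (176 + 334/89 + 37259704/704969) = -418190 - 1*163979862/704969 = -418190 - 163979862/704969 = -294974965972/704969 ≈ -4.1842e+5)
-Y = -1*(-294974965972/704969) = 294974965972/704969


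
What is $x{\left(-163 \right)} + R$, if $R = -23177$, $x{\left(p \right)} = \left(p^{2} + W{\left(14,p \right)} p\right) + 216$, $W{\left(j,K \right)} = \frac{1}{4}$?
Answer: $\frac{14269}{4} \approx 3567.3$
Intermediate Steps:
$W{\left(j,K \right)} = \frac{1}{4}$
$x{\left(p \right)} = 216 + p^{2} + \frac{p}{4}$ ($x{\left(p \right)} = \left(p^{2} + \frac{p}{4}\right) + 216 = 216 + p^{2} + \frac{p}{4}$)
$x{\left(-163 \right)} + R = \left(216 + \left(-163\right)^{2} + \frac{1}{4} \left(-163\right)\right) - 23177 = \left(216 + 26569 - \frac{163}{4}\right) - 23177 = \frac{106977}{4} - 23177 = \frac{14269}{4}$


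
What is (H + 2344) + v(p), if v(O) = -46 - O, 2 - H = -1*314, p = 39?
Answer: 2575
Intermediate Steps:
H = 316 (H = 2 - (-1)*314 = 2 - 1*(-314) = 2 + 314 = 316)
(H + 2344) + v(p) = (316 + 2344) + (-46 - 1*39) = 2660 + (-46 - 39) = 2660 - 85 = 2575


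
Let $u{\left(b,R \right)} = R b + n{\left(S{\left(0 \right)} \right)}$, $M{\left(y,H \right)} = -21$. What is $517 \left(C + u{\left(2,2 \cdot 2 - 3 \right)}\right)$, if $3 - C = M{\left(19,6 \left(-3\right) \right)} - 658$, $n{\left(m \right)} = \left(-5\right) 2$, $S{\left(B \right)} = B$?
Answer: $348458$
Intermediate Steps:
$n{\left(m \right)} = -10$
$u{\left(b,R \right)} = -10 + R b$ ($u{\left(b,R \right)} = R b - 10 = -10 + R b$)
$C = 682$ ($C = 3 - \left(-21 - 658\right) = 3 - -679 = 3 + 679 = 682$)
$517 \left(C + u{\left(2,2 \cdot 2 - 3 \right)}\right) = 517 \left(682 - \left(10 - \left(2 \cdot 2 - 3\right) 2\right)\right) = 517 \left(682 - \left(10 - \left(4 - 3\right) 2\right)\right) = 517 \left(682 + \left(-10 + 1 \cdot 2\right)\right) = 517 \left(682 + \left(-10 + 2\right)\right) = 517 \left(682 - 8\right) = 517 \cdot 674 = 348458$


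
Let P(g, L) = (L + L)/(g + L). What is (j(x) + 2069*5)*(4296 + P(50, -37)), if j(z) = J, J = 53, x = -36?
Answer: 579938052/13 ≈ 4.4611e+7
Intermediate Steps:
j(z) = 53
P(g, L) = 2*L/(L + g) (P(g, L) = (2*L)/(L + g) = 2*L/(L + g))
(j(x) + 2069*5)*(4296 + P(50, -37)) = (53 + 2069*5)*(4296 + 2*(-37)/(-37 + 50)) = (53 + 10345)*(4296 + 2*(-37)/13) = 10398*(4296 + 2*(-37)*(1/13)) = 10398*(4296 - 74/13) = 10398*(55774/13) = 579938052/13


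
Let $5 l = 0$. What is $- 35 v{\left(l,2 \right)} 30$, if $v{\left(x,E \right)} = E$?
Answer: $-2100$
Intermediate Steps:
$l = 0$ ($l = \frac{1}{5} \cdot 0 = 0$)
$- 35 v{\left(l,2 \right)} 30 = \left(-35\right) 2 \cdot 30 = \left(-70\right) 30 = -2100$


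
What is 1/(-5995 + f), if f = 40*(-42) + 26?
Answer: -1/7649 ≈ -0.00013074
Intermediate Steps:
f = -1654 (f = -1680 + 26 = -1654)
1/(-5995 + f) = 1/(-5995 - 1654) = 1/(-7649) = -1/7649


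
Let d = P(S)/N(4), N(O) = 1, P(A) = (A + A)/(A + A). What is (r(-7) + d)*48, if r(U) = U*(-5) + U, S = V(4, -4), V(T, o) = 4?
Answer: 1392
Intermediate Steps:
S = 4
r(U) = -4*U (r(U) = -5*U + U = -4*U)
P(A) = 1 (P(A) = (2*A)/((2*A)) = (2*A)*(1/(2*A)) = 1)
d = 1 (d = 1/1 = 1*1 = 1)
(r(-7) + d)*48 = (-4*(-7) + 1)*48 = (28 + 1)*48 = 29*48 = 1392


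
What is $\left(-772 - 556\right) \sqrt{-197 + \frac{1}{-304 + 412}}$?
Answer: $- \frac{3320 i \sqrt{2553}}{9} \approx - 18639.0 i$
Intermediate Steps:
$\left(-772 - 556\right) \sqrt{-197 + \frac{1}{-304 + 412}} = - 1328 \sqrt{-197 + \frac{1}{108}} = - 1328 \sqrt{- \frac{21275}{108}} = - 1328 \frac{5 i \sqrt{2553}}{18} = - \frac{3320 i \sqrt{2553}}{9}$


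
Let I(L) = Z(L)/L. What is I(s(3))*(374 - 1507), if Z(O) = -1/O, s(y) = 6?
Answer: 1133/36 ≈ 31.472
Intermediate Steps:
I(L) = -1/L² (I(L) = (-1/L)/L = -1/L²)
I(s(3))*(374 - 1507) = (-1/6²)*(374 - 1507) = -1*1/36*(-1133) = -1/36*(-1133) = 1133/36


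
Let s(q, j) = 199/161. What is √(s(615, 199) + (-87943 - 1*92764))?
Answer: 2*I*√1171018527/161 ≈ 425.1*I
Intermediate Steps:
s(q, j) = 199/161 (s(q, j) = 199*(1/161) = 199/161)
√(s(615, 199) + (-87943 - 1*92764)) = √(199/161 + (-87943 - 1*92764)) = √(199/161 + (-87943 - 92764)) = √(199/161 - 180707) = √(-29093628/161) = 2*I*√1171018527/161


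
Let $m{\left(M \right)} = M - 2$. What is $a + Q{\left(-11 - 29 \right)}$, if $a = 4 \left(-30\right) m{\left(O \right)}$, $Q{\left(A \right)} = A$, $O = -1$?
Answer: $320$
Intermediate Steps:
$m{\left(M \right)} = -2 + M$ ($m{\left(M \right)} = M - 2 = -2 + M$)
$a = 360$ ($a = 4 \left(-30\right) \left(-2 - 1\right) = \left(-120\right) \left(-3\right) = 360$)
$a + Q{\left(-11 - 29 \right)} = 360 - 40 = 320$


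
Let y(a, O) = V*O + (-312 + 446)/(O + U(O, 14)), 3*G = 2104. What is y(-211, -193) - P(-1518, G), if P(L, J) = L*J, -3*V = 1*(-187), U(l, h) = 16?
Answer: 186308945/177 ≈ 1.0526e+6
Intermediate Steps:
G = 2104/3 (G = (1/3)*2104 = 2104/3 ≈ 701.33)
V = 187/3 (V = -(-187)/3 = -1/3*(-187) = 187/3 ≈ 62.333)
P(L, J) = J*L
y(a, O) = 134/(16 + O) + 187*O/3 (y(a, O) = 187*O/3 + (-312 + 446)/(O + 16) = 187*O/3 + 134/(16 + O) = 134/(16 + O) + 187*O/3)
y(-211, -193) - P(-1518, G) = (402 + 187*(-193)**2 + 2992*(-193))/(3*(16 - 193)) - 2104*(-1518)/3 = (1/3)*(402 + 187*37249 - 577456)/(-177) - 1*(-1064624) = (1/3)*(-1/177)*(402 + 6965563 - 577456) + 1064624 = (1/3)*(-1/177)*6388509 + 1064624 = -2129503/177 + 1064624 = 186308945/177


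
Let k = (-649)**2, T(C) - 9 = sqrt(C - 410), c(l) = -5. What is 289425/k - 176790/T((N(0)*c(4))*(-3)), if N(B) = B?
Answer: -670035015435/206809691 + 176790*I*sqrt(410)/491 ≈ -3239.9 + 7290.7*I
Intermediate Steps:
T(C) = 9 + sqrt(-410 + C) (T(C) = 9 + sqrt(C - 410) = 9 + sqrt(-410 + C))
k = 421201
289425/k - 176790/T((N(0)*c(4))*(-3)) = 289425/421201 - 176790/(9 + sqrt(-410 + (0*(-5))*(-3))) = 289425*(1/421201) - 176790/(9 + sqrt(-410 + 0*(-3))) = 289425/421201 - 176790/(9 + sqrt(-410 + 0)) = 289425/421201 - 176790/(9 + sqrt(-410)) = 289425/421201 - 176790/(9 + I*sqrt(410))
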